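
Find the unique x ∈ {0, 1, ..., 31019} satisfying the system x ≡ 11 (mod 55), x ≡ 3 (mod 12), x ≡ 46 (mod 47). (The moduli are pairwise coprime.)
x ≡ 16731 (mod 31020); the representative in [0, 31020) is 16731

The moduli 55, 12, 47 are pairwise coprime, so by the CRT there is a unique solution mod 55·12·47 = 31020.
Solve by successive substitution. Start with x ≡ 11 (mod 55).
  Combine with x ≡ 3 (mod 12): write x = 11 + 55·t and require 11 + 55·t ≡ 3 (mod 12), i.e. 55·t ≡ 3 − 11 ≡ 4 (mod 12). Since 55^(−1) ≡ 7 (mod 12) (55 ≡ 7 (mod 12)), t ≡ 7·4 ≡ 4 (mod 12). So x ≡ 11 + 55·4 = 231 (mod 660).
  Combine with x ≡ 46 (mod 47): write x = 231 + 660·t and require 231 + 660·t ≡ 46 (mod 47), i.e. 660·t ≡ 46 − 231 ≡ 3 (mod 47). Since 660^(−1) ≡ 24 (mod 47) (660 ≡ 2 (mod 47)), t ≡ 24·3 ≡ 25 (mod 47). So x ≡ 231 + 660·25 = 16731 (mod 31020).
Unique solution in [0, 31020): x = 16731.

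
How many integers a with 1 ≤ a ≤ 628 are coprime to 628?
The number of a ∈ {1, ..., 628} with gcd(a, 628) = 1 is by definition Euler's totient φ(628). φ is multiplicative, with φ(p^e) = p^e − p^(e−1). Factorise 628 = 2^2 · 157. Then
  φ(628) = (2^2 − 2^1) · (157 − 1) = 2 · 156 = 312.
So there are 312 such integers.

Final answer: 312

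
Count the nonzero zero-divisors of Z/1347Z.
Z/1347Z has 450 nonzero zero-divisors

In Z/1347Z each nonzero element is either a unit (gcd with 1347 is 1) or a zero-divisor (gcd > 1). The number of units is φ(1347): factorise 1347 = 3 · 449, so φ(1347) = (3 − 1) · (449 − 1) = 2 · 448 = 896. The nonzero elements number 1347 − 1 = 1346. Hence the nonzero zero-divisors number 1346 − 896 = 450.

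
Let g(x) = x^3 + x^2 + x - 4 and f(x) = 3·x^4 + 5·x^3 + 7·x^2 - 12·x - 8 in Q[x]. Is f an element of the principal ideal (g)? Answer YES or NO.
In Q[x] the ideal (g) consists of all multiples of g, so f ∈ (g) iff g | f, i.e. iff the remainder of f on division by g is 0. Divide f by g (g is monic, so eliminate the leading term of the running remainder at each step):
  leading term 3·x^4: subtract (3·x)·g(x) = 3·x^4 + 3·x^3 + 3·x^2 - 12·x, leaving 2·x^3 + 4·x^2 - 8
  leading term 2·x^3: subtract (2)·g(x) = 2·x^3 + 2·x^2 + 2·x - 8, leaving 2·x^2 - 2·x
The remainder r(x) = 2·x^2 - 2·x ≠ 0 (and deg r < deg g), so g ∤ f, i.e. f ∉ (g).

Final answer: NO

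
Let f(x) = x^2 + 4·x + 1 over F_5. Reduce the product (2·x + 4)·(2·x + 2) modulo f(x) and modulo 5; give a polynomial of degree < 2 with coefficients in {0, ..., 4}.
Multiply as integer polynomials: a · b = 4·x^2 + 12·x + 8. Reducing coefficients mod 5: a · b ≡ 4·x^2 + 2·x + 3. Now divide by f(x) = x^2 + 4·x + 1 in F_5[x], eliminating the leading term at each step:
  leading term 4·x^2: subtract (4)·f(x) = 4·x^2 + x + 4, leaving x + 4 (coefficients mod 5)
The degree is now < 2, so this is the remainder. Hence a · b ≡ x + 4 in F_5[x]/(f).

Final answer: a · b ≡ x + 4 (mod f(x))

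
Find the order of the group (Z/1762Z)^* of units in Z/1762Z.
(Z/1762Z)^* consists of the classes a with gcd(a, 1762) = 1, so its order is φ(1762). φ is multiplicative, with φ(p^e) = p^e − p^(e−1). Factorise 1762 = 2 · 881. Then
  φ(1762) = (2 − 1) · (881 − 1) = 1 · 880 = 880.
Thus |(Z/1762Z)^*| = 880.

Final answer: |(Z/1762Z)^*| = 880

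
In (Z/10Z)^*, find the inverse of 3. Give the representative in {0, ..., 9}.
3^(−1) ≡ 7 (mod 10)

Apply the extended Euclidean algorithm to (10, 3), tracking rows (r, s, t) with s·10 + t·3 = r. Each division r_prev = q·r_cur + r_new produces the new row as (previous row) − q·(current row):
  row A: (10, 1, 0)   [1·10 + 0·3 = 10]
  row B: (3, 0, 1)   [0·10 + 1·3 = 3]
  10 = 3·3 + 1   → row C = row A − 3·row B = (1, 1, −3)   [check: 1·10 − 3·3 = 1]
  3 = 3·1 + 0   → remainder 0, stop. gcd = 1 (last nonzero row C).
The gcd is 1, so 3 is invertible mod 10. The last nonzero row gives 1·10 − 3·3 = 1, so t = −3. So 3^(−1) ≡ −3 ≡ 7 (mod 10). Verify: 3 · 7 = 21 ≡ 1 (mod 10). ✓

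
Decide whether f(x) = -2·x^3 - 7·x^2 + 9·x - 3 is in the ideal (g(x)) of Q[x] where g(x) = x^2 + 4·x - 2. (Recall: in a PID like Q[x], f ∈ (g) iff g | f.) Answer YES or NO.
NO

In Q[x] the ideal (g) consists of all multiples of g, so f ∈ (g) iff g | f, i.e. iff the remainder of f on division by g is 0. Divide f by g (g is monic, so eliminate the leading term of the running remainder at each step):
  leading term -2·x^3: subtract (-2·x)·g(x) = -2·x^3 - 8·x^2 + 4·x, leaving x^2 + 5·x - 3
  leading term x^2: subtract (1)·g(x) = x^2 + 4·x - 2, leaving x - 1
The remainder r(x) = x - 1 ≠ 0 (and deg r < deg g), so g ∤ f, i.e. f ∉ (g).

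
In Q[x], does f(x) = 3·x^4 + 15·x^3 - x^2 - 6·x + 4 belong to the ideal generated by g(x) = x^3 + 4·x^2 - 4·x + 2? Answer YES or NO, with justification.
In Q[x] the ideal (g) consists of all multiples of g, so f ∈ (g) iff g | f, i.e. iff the remainder of f on division by g is 0. Divide f by g (g is monic, so eliminate the leading term of the running remainder at each step):
  leading term 3·x^4: subtract (3·x)·g(x) = 3·x^4 + 12·x^3 - 12·x^2 + 6·x, leaving 3·x^3 + 11·x^2 - 12·x + 4
  leading term 3·x^3: subtract (3)·g(x) = 3·x^3 + 12·x^2 - 12·x + 6, leaving -x^2 - 2
The remainder r(x) = -x^2 - 2 ≠ 0 (and deg r < deg g), so g ∤ f, i.e. f ∉ (g).

Final answer: NO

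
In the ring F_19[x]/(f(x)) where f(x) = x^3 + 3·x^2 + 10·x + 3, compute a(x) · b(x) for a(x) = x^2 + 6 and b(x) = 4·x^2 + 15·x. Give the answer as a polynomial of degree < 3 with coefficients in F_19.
Multiply as integer polynomials: a · b = 4·x^4 + 15·x^3 + 24·x^2 + 90·x. Reducing coefficients mod 19: a · b ≡ 4·x^4 + 15·x^3 + 5·x^2 + 14·x. Now divide by f(x) = x^3 + 3·x^2 + 10·x + 3 in F_19[x], eliminating the leading term at each step:
  leading term 4·x^4: subtract (4·x)·f(x) = 4·x^4 + 12·x^3 + 2·x^2 + 12·x, leaving 3·x^3 + 3·x^2 + 2·x (coefficients mod 19)
  leading term 3·x^3: subtract (3)·f(x) = 3·x^3 + 9·x^2 + 11·x + 9, leaving 13·x^2 + 10·x + 10 (coefficients mod 19)
The degree is now < 3, so this is the remainder. Hence a · b ≡ 13·x^2 + 10·x + 10 in F_19[x]/(f).

Final answer: a · b ≡ 13·x^2 + 10·x + 10 (mod f(x))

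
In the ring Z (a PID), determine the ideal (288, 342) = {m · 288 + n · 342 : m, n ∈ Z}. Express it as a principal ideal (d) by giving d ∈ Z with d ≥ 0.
In the PID Z, (a, b) is generated by gcd(a, b). Compute gcd(342, 288) with the extended Euclidean algorithm, tracking rows (r, s, t) with s·342 + t·288 = r:
  row A: (342, 1, 0)   [1·342 + 0·288 = 342]
  row B: (288, 0, 1)   [0·342 + 1·288 = 288]
  342 = 1·288 + 54   → row C = row A − 1·row B = (54, 1, −1)   [check: 1·342 − 1·288 = 54]
  288 = 5·54 + 18   → row D = row B − 5·row C = (18, −5, 6)   [check: −5·342 + 6·288 = 18]
  54 = 3·18 + 0   → remainder 0, stop. gcd = 18 (last nonzero row D).
So gcd(288, 342) = 18, with Bézout identity −5·342 + 6·288 = 18. Containment (⊇): the Bézout identity exhibits 18 as an element of (288, 342), giving (18) ⊆ (288, 342). Containment (⊆): since 18 | 288 and 18 | 342 (288 = 18·16, 342 = 18·19), every Z-linear combination of 288 and 342 is divisible by 18, so (288, 342) ⊆ (18). Therefore (288, 342) = (18), d = 18.

Final answer: (288, 342) = (18); d = 18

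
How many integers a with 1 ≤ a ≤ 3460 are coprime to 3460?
The number of a ∈ {1, ..., 3460} with gcd(a, 3460) = 1 is by definition Euler's totient φ(3460). φ is multiplicative, with φ(p^e) = p^e − p^(e−1). Factorise 3460 = 2^2 · 5 · 173. Then
  φ(3460) = (2^2 − 2^1) · (5 − 1) · (173 − 1) = 2 · 4 · 172 = 1376.
So there are 1376 such integers.

Final answer: 1376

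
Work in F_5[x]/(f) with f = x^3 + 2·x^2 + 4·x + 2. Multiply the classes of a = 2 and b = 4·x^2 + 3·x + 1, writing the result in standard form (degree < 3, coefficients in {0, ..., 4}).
Multiply as integer polynomials: a · b = 8·x^2 + 6·x + 2. Reducing coefficients mod 5: a · b ≡ 3·x^2 + x + 2. This already has degree < 3, so no reduction by f is needed. Hence a · b ≡ 3·x^2 + x + 2 in F_5[x]/(f).

Final answer: a · b ≡ 3·x^2 + x + 2 (mod f(x))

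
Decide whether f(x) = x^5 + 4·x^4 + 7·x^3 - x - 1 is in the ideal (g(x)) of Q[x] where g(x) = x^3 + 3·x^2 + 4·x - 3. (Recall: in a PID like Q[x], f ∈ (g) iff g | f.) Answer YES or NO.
In Q[x] the ideal (g) consists of all multiples of g, so f ∈ (g) iff g | f, i.e. iff the remainder of f on division by g is 0. Divide f by g (g is monic, so eliminate the leading term of the running remainder at each step):
  leading term x^5: subtract (x^2)·g(x) = x^5 + 3·x^4 + 4·x^3 - 3·x^2, leaving x^4 + 3·x^3 + 3·x^2 - x - 1
  leading term x^4: subtract (x)·g(x) = x^4 + 3·x^3 + 4·x^2 - 3·x, leaving -x^2 + 2·x - 1
The remainder r(x) = -x^2 + 2·x - 1 ≠ 0 (and deg r < deg g), so g ∤ f, i.e. f ∉ (g).

Final answer: NO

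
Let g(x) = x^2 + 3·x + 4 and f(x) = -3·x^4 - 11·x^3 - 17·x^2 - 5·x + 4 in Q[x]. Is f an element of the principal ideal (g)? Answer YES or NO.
In Q[x] the ideal (g) consists of all multiples of g, so f ∈ (g) iff g | f, i.e. iff the remainder of f on division by g is 0. Divide f by g (g is monic, so eliminate the leading term of the running remainder at each step):
  leading term -3·x^4: subtract (-3·x^2)·g(x) = -3·x^4 - 9·x^3 - 12·x^2, leaving -2·x^3 - 5·x^2 - 5·x + 4
  leading term -2·x^3: subtract (-2·x)·g(x) = -2·x^3 - 6·x^2 - 8·x, leaving x^2 + 3·x + 4
  leading term x^2: subtract (1)·g(x) = x^2 + 3·x + 4, leaving 0
The remainder is 0, so f(x) = g(x) · h(x) with h(x) = -3·x^2 - 2·x + 1. Hence g | f, i.e. f ∈ (g).

Final answer: YES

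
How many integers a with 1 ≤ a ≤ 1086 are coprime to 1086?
The number of a ∈ {1, ..., 1086} with gcd(a, 1086) = 1 is by definition Euler's totient φ(1086). φ is multiplicative, with φ(p^e) = p^e − p^(e−1). Factorise 1086 = 2 · 3 · 181. Then
  φ(1086) = (2 − 1) · (3 − 1) · (181 − 1) = 1 · 2 · 180 = 360.
So there are 360 such integers.

Final answer: 360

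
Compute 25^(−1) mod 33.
Apply the extended Euclidean algorithm to (33, 25), tracking rows (r, s, t) with s·33 + t·25 = r. Each division r_prev = q·r_cur + r_new produces the new row as (previous row) − q·(current row):
  row A: (33, 1, 0)   [1·33 + 0·25 = 33]
  row B: (25, 0, 1)   [0·33 + 1·25 = 25]
  33 = 1·25 + 8   → row C = row A − 1·row B = (8, 1, −1)   [check: 1·33 − 1·25 = 8]
  25 = 3·8 + 1   → row D = row B − 3·row C = (1, −3, 4)   [check: −3·33 + 4·25 = 1]
  8 = 8·1 + 0   → remainder 0, stop. gcd = 1 (last nonzero row D).
The gcd is 1, so 25 is invertible mod 33. The last nonzero row gives −3·33 + 4·25 = 1, so t = 4. So 25^(−1) ≡ 4 (mod 33). Verify: 25 · 4 = 100 ≡ 1 (mod 33). ✓

Final answer: 25^(−1) ≡ 4 (mod 33)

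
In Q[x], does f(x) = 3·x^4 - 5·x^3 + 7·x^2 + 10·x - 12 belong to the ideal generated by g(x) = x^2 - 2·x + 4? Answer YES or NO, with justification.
YES

In Q[x] the ideal (g) consists of all multiples of g, so f ∈ (g) iff g | f, i.e. iff the remainder of f on division by g is 0. Divide f by g (g is monic, so eliminate the leading term of the running remainder at each step):
  leading term 3·x^4: subtract (3·x^2)·g(x) = 3·x^4 - 6·x^3 + 12·x^2, leaving x^3 - 5·x^2 + 10·x - 12
  leading term x^3: subtract (x)·g(x) = x^3 - 2·x^2 + 4·x, leaving -3·x^2 + 6·x - 12
  leading term -3·x^2: subtract (-3)·g(x) = -3·x^2 + 6·x - 12, leaving 0
The remainder is 0, so f(x) = g(x) · h(x) with h(x) = 3·x^2 + x - 3. Hence g | f, i.e. f ∈ (g).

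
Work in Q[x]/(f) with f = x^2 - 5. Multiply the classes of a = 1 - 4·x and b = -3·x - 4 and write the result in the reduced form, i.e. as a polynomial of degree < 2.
First multiply in Q[x] without reducing: a · b = 12·x^2 + 13·x - 4. Now divide by f(x) = x^2 - 5, eliminating the leading term at each step:
  leading term 12·x^2: subtract (12)·f(x) = 12·x^2 - 60, leaving 13·x + 56
The degree is now < 2, so this is the remainder. Hence a · b ≡ 13·x + 56 in Q[x]/(f).

Final answer: a · b ≡ 13·x + 56 (mod f(x))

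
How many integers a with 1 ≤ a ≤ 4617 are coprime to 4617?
2916

The number of a ∈ {1, ..., 4617} with gcd(a, 4617) = 1 is by definition Euler's totient φ(4617). φ is multiplicative, with φ(p^e) = p^e − p^(e−1). Factorise 4617 = 3^5 · 19. Then
  φ(4617) = (3^5 − 3^4) · (19 − 1) = 162 · 18 = 2916.
So there are 2916 such integers.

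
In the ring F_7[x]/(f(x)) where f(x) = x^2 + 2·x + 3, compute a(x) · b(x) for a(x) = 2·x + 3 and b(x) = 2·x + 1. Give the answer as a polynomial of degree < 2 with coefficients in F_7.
Multiply as integer polynomials: a · b = 4·x^2 + 8·x + 3. Reducing coefficients mod 7: a · b ≡ 4·x^2 + x + 3. Now divide by f(x) = x^2 + 2·x + 3 in F_7[x], eliminating the leading term at each step:
  leading term 4·x^2: subtract (4)·f(x) = 4·x^2 + x + 5, leaving 5 (coefficients mod 7)
The degree is now < 2, so this is the remainder. Hence a · b ≡ 5 in F_7[x]/(f).

Final answer: a · b ≡ 5 (mod f(x))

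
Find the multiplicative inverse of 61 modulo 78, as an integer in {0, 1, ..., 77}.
Apply the extended Euclidean algorithm to (78, 61), tracking rows (r, s, t) with s·78 + t·61 = r. Each division r_prev = q·r_cur + r_new produces the new row as (previous row) − q·(current row):
  row A: (78, 1, 0)   [1·78 + 0·61 = 78]
  row B: (61, 0, 1)   [0·78 + 1·61 = 61]
  78 = 1·61 + 17   → row C = row A − 1·row B = (17, 1, −1)   [check: 1·78 − 1·61 = 17]
  61 = 3·17 + 10   → row D = row B − 3·row C = (10, −3, 4)   [check: −3·78 + 4·61 = 10]
  17 = 1·10 + 7   → row E = row C − 1·row D = (7, 4, −5)   [check: 4·78 − 5·61 = 7]
  10 = 1·7 + 3   → row F = row D − 1·row E = (3, −7, 9)   [check: −7·78 + 9·61 = 3]
  7 = 2·3 + 1   → row G = row E − 2·row F = (1, 18, −23)   [check: 18·78 − 23·61 = 1]
  3 = 3·1 + 0   → remainder 0, stop. gcd = 1 (last nonzero row G).
The gcd is 1, so 61 is invertible mod 78. The last nonzero row gives 18·78 − 23·61 = 1, so t = −23. So 61^(−1) ≡ −23 ≡ 55 (mod 78). Verify: 61 · 55 = 3355 ≡ 1 (mod 78). ✓

Final answer: 61^(−1) ≡ 55 (mod 78)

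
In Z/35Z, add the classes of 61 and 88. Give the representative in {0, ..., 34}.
9

Reduce the summands first: 61 ≡ 26, 88 ≡ 18 (mod 35), so 61 + 88 ≡ 26 + 18 (mod 35). 26 + 18 = 44; 44 = 1·35 + 9, so (61 + 88) mod 35 = 9.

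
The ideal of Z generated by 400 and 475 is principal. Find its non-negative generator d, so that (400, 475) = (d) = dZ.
In the PID Z, (a, b) is generated by gcd(a, b). Compute gcd(475, 400) with the extended Euclidean algorithm, tracking rows (r, s, t) with s·475 + t·400 = r:
  row A: (475, 1, 0)   [1·475 + 0·400 = 475]
  row B: (400, 0, 1)   [0·475 + 1·400 = 400]
  475 = 1·400 + 75   → row C = row A − 1·row B = (75, 1, −1)   [check: 1·475 − 1·400 = 75]
  400 = 5·75 + 25   → row D = row B − 5·row C = (25, −5, 6)   [check: −5·475 + 6·400 = 25]
  75 = 3·25 + 0   → remainder 0, stop. gcd = 25 (last nonzero row D).
So gcd(400, 475) = 25, with Bézout identity −5·475 + 6·400 = 25. Containment (⊇): the Bézout identity exhibits 25 as an element of (400, 475), giving (25) ⊆ (400, 475). Containment (⊆): since 25 | 400 and 25 | 475 (400 = 25·16, 475 = 25·19), every Z-linear combination of 400 and 475 is divisible by 25, so (400, 475) ⊆ (25). Therefore (400, 475) = (25), d = 25.

Final answer: (400, 475) = (25); d = 25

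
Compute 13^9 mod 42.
Use repeated squaring. Binary(9) = 1001. Walk through the bits of the exponent 9 left-to-right: at each bit after the leading one, square the running value, then multiply by 13 if the bit is 1 (always reducing mod 42):
  bit 1 = 1 (leading): start with 13.
  bit 2 = 0: square 13^2 = 169 ≡ 1 (mod 42).
  bit 3 = 0: square 1^2 = 1 (mod 42).
  bit 4 = 1: square 1^2 = 1; bit is 1, so multiply 1·13 = 13 (mod 42).
Final value: 13^9 ≡ 13 (mod 42).

Final answer: 13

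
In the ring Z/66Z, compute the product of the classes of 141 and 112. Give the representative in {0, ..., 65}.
Reduce the factors first: 141 ≡ 9, 112 ≡ 46 (mod 66), so 141 · 112 ≡ 9 · 46 (mod 66). 9 · 46 = 414. Dividing by 66: 414 = 6·66 + 18. So (141 · 112) mod 66 = 18.

Final answer: 18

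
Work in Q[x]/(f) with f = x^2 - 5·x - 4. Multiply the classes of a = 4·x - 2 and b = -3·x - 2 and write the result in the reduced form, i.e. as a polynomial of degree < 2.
First multiply in Q[x] without reducing: a · b = -12·x^2 - 2·x + 4. Now divide by f(x) = x^2 - 5·x - 4, eliminating the leading term at each step:
  leading term -12·x^2: subtract (-12)·f(x) = -12·x^2 + 60·x + 48, leaving -62·x - 44
The degree is now < 2, so this is the remainder. Hence a · b ≡ -62·x - 44 in Q[x]/(f).

Final answer: a · b ≡ -62·x - 44 (mod f(x))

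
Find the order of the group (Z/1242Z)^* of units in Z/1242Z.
(Z/1242Z)^* consists of the classes a with gcd(a, 1242) = 1, so its order is φ(1242). φ is multiplicative, with φ(p^e) = p^e − p^(e−1). Factorise 1242 = 2 · 3^3 · 23. Then
  φ(1242) = (2 − 1) · (3^3 − 3^2) · (23 − 1) = 1 · 18 · 22 = 396.
Thus |(Z/1242Z)^*| = 396.

Final answer: |(Z/1242Z)^*| = 396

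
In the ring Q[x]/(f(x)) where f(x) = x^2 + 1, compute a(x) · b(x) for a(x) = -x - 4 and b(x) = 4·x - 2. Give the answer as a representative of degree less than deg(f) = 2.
First multiply in Q[x] without reducing: a · b = -4·x^2 - 14·x + 8. Now divide by f(x) = x^2 + 1, eliminating the leading term at each step:
  leading term -4·x^2: subtract (-4)·f(x) = -4·x^2 - 4, leaving 12 - 14·x
The degree is now < 2, so this is the remainder. Hence a · b ≡ 12 - 14·x in Q[x]/(f).

Final answer: a · b ≡ 12 - 14·x (mod f(x))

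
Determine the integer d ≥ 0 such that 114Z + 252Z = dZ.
In the PID Z, (a, b) is generated by gcd(a, b). Compute gcd(252, 114) with the extended Euclidean algorithm, tracking rows (r, s, t) with s·252 + t·114 = r:
  row A: (252, 1, 0)   [1·252 + 0·114 = 252]
  row B: (114, 0, 1)   [0·252 + 1·114 = 114]
  252 = 2·114 + 24   → row C = row A − 2·row B = (24, 1, −2)   [check: 1·252 − 2·114 = 24]
  114 = 4·24 + 18   → row D = row B − 4·row C = (18, −4, 9)   [check: −4·252 + 9·114 = 18]
  24 = 1·18 + 6   → row E = row C − 1·row D = (6, 5, −11)   [check: 5·252 − 11·114 = 6]
  18 = 3·6 + 0   → remainder 0, stop. gcd = 6 (last nonzero row E).
So gcd(114, 252) = 6, with Bézout identity 5·252 − 11·114 = 6. Containment (⊇): the Bézout identity exhibits 6 as an element of (114, 252), giving (6) ⊆ (114, 252). Containment (⊆): since 6 | 114 and 6 | 252 (114 = 6·19, 252 = 6·42), every Z-linear combination of 114 and 252 is divisible by 6, so (114, 252) ⊆ (6). Therefore (114, 252) = (6), d = 6.

Final answer: (114, 252) = (6); d = 6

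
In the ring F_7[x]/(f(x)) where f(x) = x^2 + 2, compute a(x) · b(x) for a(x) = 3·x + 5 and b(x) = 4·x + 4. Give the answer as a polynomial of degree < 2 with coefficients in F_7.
Multiply as integer polynomials: a · b = 12·x^2 + 32·x + 20. Reducing coefficients mod 7: a · b ≡ 5·x^2 + 4·x + 6. Now divide by f(x) = x^2 + 2 in F_7[x], eliminating the leading term at each step:
  leading term 5·x^2: subtract (5)·f(x) = 5·x^2 + 3, leaving 4·x + 3 (coefficients mod 7)
The degree is now < 2, so this is the remainder. Hence a · b ≡ 4·x + 3 in F_7[x]/(f).

Final answer: a · b ≡ 4·x + 3 (mod f(x))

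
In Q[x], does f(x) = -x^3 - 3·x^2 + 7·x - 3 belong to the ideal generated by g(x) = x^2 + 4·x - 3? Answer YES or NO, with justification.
In Q[x] the ideal (g) consists of all multiples of g, so f ∈ (g) iff g | f, i.e. iff the remainder of f on division by g is 0. Divide f by g (g is monic, so eliminate the leading term of the running remainder at each step):
  leading term -x^3: subtract (-x)·g(x) = -x^3 - 4·x^2 + 3·x, leaving x^2 + 4·x - 3
  leading term x^2: subtract (1)·g(x) = x^2 + 4·x - 3, leaving 0
The remainder is 0, so f(x) = g(x) · h(x) with h(x) = 1 - x. Hence g | f, i.e. f ∈ (g).

Final answer: YES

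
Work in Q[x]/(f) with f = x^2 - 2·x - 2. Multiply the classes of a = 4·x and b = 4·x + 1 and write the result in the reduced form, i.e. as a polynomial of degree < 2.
a · b ≡ 36·x + 32 (mod f(x))

First multiply in Q[x] without reducing: a · b = 16·x^2 + 4·x. Now divide by f(x) = x^2 - 2·x - 2, eliminating the leading term at each step:
  leading term 16·x^2: subtract (16)·f(x) = 16·x^2 - 32·x - 32, leaving 36·x + 32
The degree is now < 2, so this is the remainder. Hence a · b ≡ 36·x + 32 in Q[x]/(f).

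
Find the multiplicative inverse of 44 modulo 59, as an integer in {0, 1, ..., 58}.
44^(−1) ≡ 55 (mod 59)

Apply the extended Euclidean algorithm to (59, 44), tracking rows (r, s, t) with s·59 + t·44 = r. Each division r_prev = q·r_cur + r_new produces the new row as (previous row) − q·(current row):
  row A: (59, 1, 0)   [1·59 + 0·44 = 59]
  row B: (44, 0, 1)   [0·59 + 1·44 = 44]
  59 = 1·44 + 15   → row C = row A − 1·row B = (15, 1, −1)   [check: 1·59 − 1·44 = 15]
  44 = 2·15 + 14   → row D = row B − 2·row C = (14, −2, 3)   [check: −2·59 + 3·44 = 14]
  15 = 1·14 + 1   → row E = row C − 1·row D = (1, 3, −4)   [check: 3·59 − 4·44 = 1]
  14 = 14·1 + 0   → remainder 0, stop. gcd = 1 (last nonzero row E).
The gcd is 1, so 44 is invertible mod 59. The last nonzero row gives 3·59 − 4·44 = 1, so t = −4. So 44^(−1) ≡ −4 ≡ 55 (mod 59). Verify: 44 · 55 = 2420 ≡ 1 (mod 59). ✓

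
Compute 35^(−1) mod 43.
35^(−1) ≡ 16 (mod 43)

Apply the extended Euclidean algorithm to (43, 35), tracking rows (r, s, t) with s·43 + t·35 = r. Each division r_prev = q·r_cur + r_new produces the new row as (previous row) − q·(current row):
  row A: (43, 1, 0)   [1·43 + 0·35 = 43]
  row B: (35, 0, 1)   [0·43 + 1·35 = 35]
  43 = 1·35 + 8   → row C = row A − 1·row B = (8, 1, −1)   [check: 1·43 − 1·35 = 8]
  35 = 4·8 + 3   → row D = row B − 4·row C = (3, −4, 5)   [check: −4·43 + 5·35 = 3]
  8 = 2·3 + 2   → row E = row C − 2·row D = (2, 9, −11)   [check: 9·43 − 11·35 = 2]
  3 = 1·2 + 1   → row F = row D − 1·row E = (1, −13, 16)   [check: −13·43 + 16·35 = 1]
  2 = 2·1 + 0   → remainder 0, stop. gcd = 1 (last nonzero row F).
The gcd is 1, so 35 is invertible mod 43. The last nonzero row gives −13·43 + 16·35 = 1, so t = 16. So 35^(−1) ≡ 16 (mod 43). Verify: 35 · 16 = 560 ≡ 1 (mod 43). ✓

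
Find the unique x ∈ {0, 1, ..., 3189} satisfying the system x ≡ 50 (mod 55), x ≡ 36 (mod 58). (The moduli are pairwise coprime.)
x ≡ 1370 (mod 3190); the representative in [0, 3190) is 1370

The moduli 55, 58 are pairwise coprime, so by the CRT there is a unique solution mod 55·58 = 3190.
Solve by successive substitution. Start with x ≡ 50 (mod 55).
  Combine with x ≡ 36 (mod 58): write x = 50 + 55·t and require 50 + 55·t ≡ 36 (mod 58), i.e. 55·t ≡ 36 − 50 ≡ 44 (mod 58). Since 55^(−1) ≡ 19 (mod 58), t ≡ 19·44 ≡ 24 (mod 58). So x ≡ 50 + 55·24 = 1370 (mod 3190).
Unique solution in [0, 3190): x = 1370.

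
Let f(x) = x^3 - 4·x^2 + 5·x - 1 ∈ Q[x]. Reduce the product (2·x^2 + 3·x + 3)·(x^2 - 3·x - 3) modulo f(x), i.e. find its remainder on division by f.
a · b ≡ -2·x^2 - 41·x - 4 (mod f(x))

First multiply in Q[x] without reducing: a · b = 2·x^4 - 3·x^3 - 12·x^2 - 18·x - 9. Now divide by f(x) = x^3 - 4·x^2 + 5·x - 1, eliminating the leading term at each step:
  leading term 2·x^4: subtract (2·x)·f(x) = 2·x^4 - 8·x^3 + 10·x^2 - 2·x, leaving 5·x^3 - 22·x^2 - 16·x - 9
  leading term 5·x^3: subtract (5)·f(x) = 5·x^3 - 20·x^2 + 25·x - 5, leaving -2·x^2 - 41·x - 4
The degree is now < 3, so this is the remainder. Hence a · b ≡ -2·x^2 - 41·x - 4 in Q[x]/(f).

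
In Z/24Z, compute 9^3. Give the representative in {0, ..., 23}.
9

Use repeated squaring. Binary(3) = 11. Walk through the bits of the exponent 3 left-to-right: at each bit after the leading one, square the running value, then multiply by 9 if the bit is 1 (always reducing mod 24):
  bit 1 = 1 (leading): start with 9.
  bit 2 = 1: square 9^2 = 81 ≡ 9; bit is 1, so multiply 9·9 = 81 ≡ 9 (mod 24).
Final value: 9^3 ≡ 9 (mod 24).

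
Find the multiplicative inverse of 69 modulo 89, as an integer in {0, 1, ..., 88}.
69^(−1) ≡ 40 (mod 89)

Apply the extended Euclidean algorithm to (89, 69), tracking rows (r, s, t) with s·89 + t·69 = r. Each division r_prev = q·r_cur + r_new produces the new row as (previous row) − q·(current row):
  row A: (89, 1, 0)   [1·89 + 0·69 = 89]
  row B: (69, 0, 1)   [0·89 + 1·69 = 69]
  89 = 1·69 + 20   → row C = row A − 1·row B = (20, 1, −1)   [check: 1·89 − 1·69 = 20]
  69 = 3·20 + 9   → row D = row B − 3·row C = (9, −3, 4)   [check: −3·89 + 4·69 = 9]
  20 = 2·9 + 2   → row E = row C − 2·row D = (2, 7, −9)   [check: 7·89 − 9·69 = 2]
  9 = 4·2 + 1   → row F = row D − 4·row E = (1, −31, 40)   [check: −31·89 + 40·69 = 1]
  2 = 2·1 + 0   → remainder 0, stop. gcd = 1 (last nonzero row F).
The gcd is 1, so 69 is invertible mod 89. The last nonzero row gives −31·89 + 40·69 = 1, so t = 40. So 69^(−1) ≡ 40 (mod 89). Verify: 69 · 40 = 2760 ≡ 1 (mod 89). ✓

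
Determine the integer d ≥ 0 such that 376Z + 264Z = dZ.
(376, 264) = (8); d = 8

In the PID Z, (a, b) is generated by gcd(a, b). Compute gcd(376, 264) with the extended Euclidean algorithm, tracking rows (r, s, t) with s·376 + t·264 = r:
  row A: (376, 1, 0)   [1·376 + 0·264 = 376]
  row B: (264, 0, 1)   [0·376 + 1·264 = 264]
  376 = 1·264 + 112   → row C = row A − 1·row B = (112, 1, −1)   [check: 1·376 − 1·264 = 112]
  264 = 2·112 + 40   → row D = row B − 2·row C = (40, −2, 3)   [check: −2·376 + 3·264 = 40]
  112 = 2·40 + 32   → row E = row C − 2·row D = (32, 5, −7)   [check: 5·376 − 7·264 = 32]
  40 = 1·32 + 8   → row F = row D − 1·row E = (8, −7, 10)   [check: −7·376 + 10·264 = 8]
  32 = 4·8 + 0   → remainder 0, stop. gcd = 8 (last nonzero row F).
So gcd(376, 264) = 8, with Bézout identity −7·376 + 10·264 = 8. Containment (⊇): the Bézout identity exhibits 8 as an element of (376, 264), giving (8) ⊆ (376, 264). Containment (⊆): since 8 | 376 and 8 | 264 (376 = 8·47, 264 = 8·33), every Z-linear combination of 376 and 264 is divisible by 8, so (376, 264) ⊆ (8). Therefore (376, 264) = (8), d = 8.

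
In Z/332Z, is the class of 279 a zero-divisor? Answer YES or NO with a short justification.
NO

gcd(279, 332) = 1, so 279 is a unit in Z/332Z (it has a multiplicative inverse). A unit cannot be a zero-divisor: if 279·b ≡ 0 then multiplying both sides by 279^(−1) gives b ≡ 0. So 279 is not a zero-divisor.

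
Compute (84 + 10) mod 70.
Reduce the summands first: 84 ≡ 14 (mod 70), so 84 + 10 ≡ 14 + 10 (mod 70). 14 + 10 = 24; 24 = 0·70 + 24, so (84 + 10) mod 70 = 24.

Final answer: 24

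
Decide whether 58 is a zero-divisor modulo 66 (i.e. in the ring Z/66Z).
YES

gcd(58, 66) = 2 > 1, so 58 is not a unit in Z/66Z. In Z/nZ every nonzero non-unit is a zero-divisor: explicitly, take b = 66/gcd = 33 ≠ 0 (mod 66); then 58·33 = 1914 = 29·66, i.e. 58·33 ≡ 0 (mod 66). So 58 is a zero-divisor.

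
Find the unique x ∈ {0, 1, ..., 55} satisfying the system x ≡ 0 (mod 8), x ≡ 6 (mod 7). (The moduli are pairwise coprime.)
The moduli 8, 7 are pairwise coprime, so by the CRT there is a unique solution mod 8·7 = 56.
Solve by successive substitution. Start with x ≡ 0 (mod 8).
  Combine with x ≡ 6 (mod 7): write x = 8·t and require 8·t ≡ 6 (mod 7). Since 8^(−1) ≡ 1 (mod 7) (8 ≡ 1 (mod 7)), t ≡ 1·6 ≡ 6 (mod 7). So x ≡ 8·6 = 48 (mod 56).
Unique solution in [0, 56): x = 48.

Final answer: x ≡ 48 (mod 56); the representative in [0, 56) is 48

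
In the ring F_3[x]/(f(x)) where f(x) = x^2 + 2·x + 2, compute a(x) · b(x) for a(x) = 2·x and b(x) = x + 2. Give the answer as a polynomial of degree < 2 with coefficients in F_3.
a · b ≡ 2 (mod f(x))

Multiply as integer polynomials: a · b = 2·x^2 + 4·x. Reducing coefficients mod 3: a · b ≡ 2·x^2 + x. Now divide by f(x) = x^2 + 2·x + 2 in F_3[x], eliminating the leading term at each step:
  leading term 2·x^2: subtract (2)·f(x) = 2·x^2 + x + 1, leaving 2 (coefficients mod 3)
The degree is now < 2, so this is the remainder. Hence a · b ≡ 2 in F_3[x]/(f).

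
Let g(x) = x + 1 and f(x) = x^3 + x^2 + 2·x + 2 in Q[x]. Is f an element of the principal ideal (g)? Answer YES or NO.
YES

In Q[x] the ideal (g) consists of all multiples of g, so f ∈ (g) iff g | f, i.e. iff the remainder of f on division by g is 0. Divide f by g (g is monic, so eliminate the leading term of the running remainder at each step):
  leading term x^3: subtract (x^2)·g(x) = x^3 + x^2, leaving 2·x + 2
  leading term 2·x: subtract (2)·g(x) = 2·x + 2, leaving 0
The remainder is 0, so f(x) = g(x) · h(x) with h(x) = x^2 + 2. Hence g | f, i.e. f ∈ (g).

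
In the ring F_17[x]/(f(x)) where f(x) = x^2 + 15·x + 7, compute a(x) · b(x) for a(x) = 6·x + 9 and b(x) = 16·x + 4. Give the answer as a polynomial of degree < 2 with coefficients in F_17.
a · b ≡ 3·x + 10 (mod f(x))

Multiply as integer polynomials: a · b = 96·x^2 + 168·x + 36. Reducing coefficients mod 17: a · b ≡ 11·x^2 + 15·x + 2. Now divide by f(x) = x^2 + 15·x + 7 in F_17[x], eliminating the leading term at each step:
  leading term 11·x^2: subtract (11)·f(x) = 11·x^2 + 12·x + 9, leaving 3·x + 10 (coefficients mod 17)
The degree is now < 2, so this is the remainder. Hence a · b ≡ 3·x + 10 in F_17[x]/(f).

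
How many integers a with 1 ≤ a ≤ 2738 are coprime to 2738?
The number of a ∈ {1, ..., 2738} with gcd(a, 2738) = 1 is by definition Euler's totient φ(2738). φ is multiplicative, with φ(p^e) = p^e − p^(e−1). Factorise 2738 = 2 · 37^2. Then
  φ(2738) = (2 − 1) · (37^2 − 37^1) = 1 · 1332 = 1332.
So there are 1332 such integers.

Final answer: 1332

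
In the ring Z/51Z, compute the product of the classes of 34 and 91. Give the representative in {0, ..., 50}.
Reduce the factors first: 91 ≡ 40 (mod 51), so 34 · 91 ≡ 34 · 40 (mod 51). 34 · 40 = 1360. Dividing by 51: 1360 = 26·51 + 34. So (34 · 91) mod 51 = 34.

Final answer: 34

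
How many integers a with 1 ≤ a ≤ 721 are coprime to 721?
The number of a ∈ {1, ..., 721} with gcd(a, 721) = 1 is by definition Euler's totient φ(721). φ is multiplicative, with φ(p^e) = p^e − p^(e−1). Factorise 721 = 7 · 103. Then
  φ(721) = (7 − 1) · (103 − 1) = 6 · 102 = 612.
So there are 612 such integers.

Final answer: 612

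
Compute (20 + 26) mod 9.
Reduce the summands first: 20 ≡ 2, 26 ≡ 8 (mod 9), so 20 + 26 ≡ 2 + 8 (mod 9). 2 + 8 = 10; 10 = 1·9 + 1, so (20 + 26) mod 9 = 1.

Final answer: 1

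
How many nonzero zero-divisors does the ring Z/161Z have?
Z/161Z has 28 nonzero zero-divisors

In Z/161Z each nonzero element is either a unit (gcd with 161 is 1) or a zero-divisor (gcd > 1). The number of units is φ(161): factorise 161 = 7 · 23, so φ(161) = (7 − 1) · (23 − 1) = 6 · 22 = 132. The nonzero elements number 161 − 1 = 160. Hence the nonzero zero-divisors number 160 − 132 = 28.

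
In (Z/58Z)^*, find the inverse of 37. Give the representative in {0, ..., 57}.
Apply the extended Euclidean algorithm to (58, 37), tracking rows (r, s, t) with s·58 + t·37 = r. Each division r_prev = q·r_cur + r_new produces the new row as (previous row) − q·(current row):
  row A: (58, 1, 0)   [1·58 + 0·37 = 58]
  row B: (37, 0, 1)   [0·58 + 1·37 = 37]
  58 = 1·37 + 21   → row C = row A − 1·row B = (21, 1, −1)   [check: 1·58 − 1·37 = 21]
  37 = 1·21 + 16   → row D = row B − 1·row C = (16, −1, 2)   [check: −1·58 + 2·37 = 16]
  21 = 1·16 + 5   → row E = row C − 1·row D = (5, 2, −3)   [check: 2·58 − 3·37 = 5]
  16 = 3·5 + 1   → row F = row D − 3·row E = (1, −7, 11)   [check: −7·58 + 11·37 = 1]
  5 = 5·1 + 0   → remainder 0, stop. gcd = 1 (last nonzero row F).
The gcd is 1, so 37 is invertible mod 58. The last nonzero row gives −7·58 + 11·37 = 1, so t = 11. So 37^(−1) ≡ 11 (mod 58). Verify: 37 · 11 = 407 ≡ 1 (mod 58). ✓

Final answer: 37^(−1) ≡ 11 (mod 58)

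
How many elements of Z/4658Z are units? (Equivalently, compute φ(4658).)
An element a ∈ Z/4658Z is a unit iff gcd(a, 4658) = 1, so the number of units is φ(4658). φ is multiplicative, with φ(p^e) = p^e − p^(e−1). Factorise 4658 = 2 · 17 · 137. Then
  φ(4658) = (2 − 1) · (17 − 1) · (137 − 1) = 1 · 16 · 136 = 2176.

Final answer: Z/4658Z has φ(4658) = 2176 units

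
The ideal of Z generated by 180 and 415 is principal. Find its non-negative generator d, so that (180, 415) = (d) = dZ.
In the PID Z, (a, b) is generated by gcd(a, b). Compute gcd(415, 180) with the extended Euclidean algorithm, tracking rows (r, s, t) with s·415 + t·180 = r:
  row A: (415, 1, 0)   [1·415 + 0·180 = 415]
  row B: (180, 0, 1)   [0·415 + 1·180 = 180]
  415 = 2·180 + 55   → row C = row A − 2·row B = (55, 1, −2)   [check: 1·415 − 2·180 = 55]
  180 = 3·55 + 15   → row D = row B − 3·row C = (15, −3, 7)   [check: −3·415 + 7·180 = 15]
  55 = 3·15 + 10   → row E = row C − 3·row D = (10, 10, −23)   [check: 10·415 − 23·180 = 10]
  15 = 1·10 + 5   → row F = row D − 1·row E = (5, −13, 30)   [check: −13·415 + 30·180 = 5]
  10 = 2·5 + 0   → remainder 0, stop. gcd = 5 (last nonzero row F).
So gcd(180, 415) = 5, with Bézout identity −13·415 + 30·180 = 5. Containment (⊇): the Bézout identity exhibits 5 as an element of (180, 415), giving (5) ⊆ (180, 415). Containment (⊆): since 5 | 180 and 5 | 415 (180 = 5·36, 415 = 5·83), every Z-linear combination of 180 and 415 is divisible by 5, so (180, 415) ⊆ (5). Therefore (180, 415) = (5), d = 5.

Final answer: (180, 415) = (5); d = 5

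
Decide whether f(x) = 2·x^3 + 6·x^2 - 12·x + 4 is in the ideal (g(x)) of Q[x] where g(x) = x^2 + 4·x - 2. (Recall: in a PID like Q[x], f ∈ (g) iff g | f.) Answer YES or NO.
YES

In Q[x] the ideal (g) consists of all multiples of g, so f ∈ (g) iff g | f, i.e. iff the remainder of f on division by g is 0. Divide f by g (g is monic, so eliminate the leading term of the running remainder at each step):
  leading term 2·x^3: subtract (2·x)·g(x) = 2·x^3 + 8·x^2 - 4·x, leaving -2·x^2 - 8·x + 4
  leading term -2·x^2: subtract (-2)·g(x) = -2·x^2 - 8·x + 4, leaving 0
The remainder is 0, so f(x) = g(x) · h(x) with h(x) = 2·x - 2. Hence g | f, i.e. f ∈ (g).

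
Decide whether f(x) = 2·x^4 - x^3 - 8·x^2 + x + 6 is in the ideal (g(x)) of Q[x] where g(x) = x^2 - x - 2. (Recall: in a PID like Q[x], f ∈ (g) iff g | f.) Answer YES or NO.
YES

In Q[x] the ideal (g) consists of all multiples of g, so f ∈ (g) iff g | f, i.e. iff the remainder of f on division by g is 0. Divide f by g (g is monic, so eliminate the leading term of the running remainder at each step):
  leading term 2·x^4: subtract (2·x^2)·g(x) = 2·x^4 - 2·x^3 - 4·x^2, leaving x^3 - 4·x^2 + x + 6
  leading term x^3: subtract (x)·g(x) = x^3 - x^2 - 2·x, leaving -3·x^2 + 3·x + 6
  leading term -3·x^2: subtract (-3)·g(x) = -3·x^2 + 3·x + 6, leaving 0
The remainder is 0, so f(x) = g(x) · h(x) with h(x) = 2·x^2 + x - 3. Hence g | f, i.e. f ∈ (g).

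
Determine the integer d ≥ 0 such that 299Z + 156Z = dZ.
(299, 156) = (13); d = 13

In the PID Z, (a, b) is generated by gcd(a, b). Compute gcd(299, 156) with the extended Euclidean algorithm, tracking rows (r, s, t) with s·299 + t·156 = r:
  row A: (299, 1, 0)   [1·299 + 0·156 = 299]
  row B: (156, 0, 1)   [0·299 + 1·156 = 156]
  299 = 1·156 + 143   → row C = row A − 1·row B = (143, 1, −1)   [check: 1·299 − 1·156 = 143]
  156 = 1·143 + 13   → row D = row B − 1·row C = (13, −1, 2)   [check: −1·299 + 2·156 = 13]
  143 = 11·13 + 0   → remainder 0, stop. gcd = 13 (last nonzero row D).
So gcd(299, 156) = 13, with Bézout identity −1·299 + 2·156 = 13. Containment (⊇): the Bézout identity exhibits 13 as an element of (299, 156), giving (13) ⊆ (299, 156). Containment (⊆): since 13 | 299 and 13 | 156 (299 = 13·23, 156 = 13·12), every Z-linear combination of 299 and 156 is divisible by 13, so (299, 156) ⊆ (13). Therefore (299, 156) = (13), d = 13.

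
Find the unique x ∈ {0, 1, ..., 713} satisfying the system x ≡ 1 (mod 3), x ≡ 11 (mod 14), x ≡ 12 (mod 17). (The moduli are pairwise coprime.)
x ≡ 403 (mod 714); the representative in [0, 714) is 403

The moduli 3, 14, 17 are pairwise coprime, so by the CRT there is a unique solution mod 3·14·17 = 714.
Solve by successive substitution. Start with x ≡ 1 (mod 3).
  Combine with x ≡ 11 (mod 14): write x = 1 + 3·t and require 1 + 3·t ≡ 11 (mod 14), i.e. 3·t ≡ 11 − 1 ≡ 10 (mod 14). Since 3^(−1) ≡ 5 (mod 14), t ≡ 5·10 ≡ 8 (mod 14). So x ≡ 1 + 3·8 = 25 (mod 42).
  Combine with x ≡ 12 (mod 17): write x = 25 + 42·t and require 25 + 42·t ≡ 12 (mod 17), i.e. 42·t ≡ 12 − 25 ≡ 4 (mod 17). Since 42^(−1) ≡ 15 (mod 17) (42 ≡ 8 (mod 17)), t ≡ 15·4 ≡ 9 (mod 17). So x ≡ 25 + 42·9 = 403 (mod 714).
Unique solution in [0, 714): x = 403.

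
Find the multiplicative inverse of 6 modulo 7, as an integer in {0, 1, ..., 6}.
6^(−1) ≡ 6 (mod 7)

Apply the extended Euclidean algorithm to (7, 6), tracking rows (r, s, t) with s·7 + t·6 = r. Each division r_prev = q·r_cur + r_new produces the new row as (previous row) − q·(current row):
  row A: (7, 1, 0)   [1·7 + 0·6 = 7]
  row B: (6, 0, 1)   [0·7 + 1·6 = 6]
  7 = 1·6 + 1   → row C = row A − 1·row B = (1, 1, −1)   [check: 1·7 − 1·6 = 1]
  6 = 6·1 + 0   → remainder 0, stop. gcd = 1 (last nonzero row C).
The gcd is 1, so 6 is invertible mod 7. The last nonzero row gives 1·7 − 1·6 = 1, so t = −1. So 6^(−1) ≡ −1 ≡ 6 (mod 7). Verify: 6 · 6 = 36 ≡ 1 (mod 7). ✓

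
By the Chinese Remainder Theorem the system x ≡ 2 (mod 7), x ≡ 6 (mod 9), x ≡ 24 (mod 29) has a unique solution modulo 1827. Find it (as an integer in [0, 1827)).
The moduli 7, 9, 29 are pairwise coprime, so by the CRT there is a unique solution mod 7·9·29 = 1827.
Solve by successive substitution. Start with x ≡ 2 (mod 7).
  Combine with x ≡ 6 (mod 9): write x = 2 + 7·t and require 2 + 7·t ≡ 6 (mod 9), i.e. 7·t ≡ 6 − 2 ≡ 4 (mod 9). Since 7^(−1) ≡ 4 (mod 9), t ≡ 4·4 ≡ 7 (mod 9). So x ≡ 2 + 7·7 = 51 (mod 63).
  Combine with x ≡ 24 (mod 29): write x = 51 + 63·t and require 51 + 63·t ≡ 24 (mod 29), i.e. 63·t ≡ 24 − 51 ≡ 2 (mod 29). Since 63^(−1) ≡ 6 (mod 29) (63 ≡ 5 (mod 29)), t ≡ 6·2 ≡ 12 (mod 29). So x ≡ 51 + 63·12 = 807 (mod 1827).
Unique solution in [0, 1827): x = 807.

Final answer: x ≡ 807 (mod 1827); the representative in [0, 1827) is 807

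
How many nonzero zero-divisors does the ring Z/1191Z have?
In Z/1191Z each nonzero element is either a unit (gcd with 1191 is 1) or a zero-divisor (gcd > 1). The number of units is φ(1191): factorise 1191 = 3 · 397, so φ(1191) = (3 − 1) · (397 − 1) = 2 · 396 = 792. The nonzero elements number 1191 − 1 = 1190. Hence the nonzero zero-divisors number 1190 − 792 = 398.

Final answer: Z/1191Z has 398 nonzero zero-divisors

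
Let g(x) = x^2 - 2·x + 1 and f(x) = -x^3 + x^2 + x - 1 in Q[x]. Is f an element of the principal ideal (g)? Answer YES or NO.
YES

In Q[x] the ideal (g) consists of all multiples of g, so f ∈ (g) iff g | f, i.e. iff the remainder of f on division by g is 0. Divide f by g (g is monic, so eliminate the leading term of the running remainder at each step):
  leading term -x^3: subtract (-x)·g(x) = -x^3 + 2·x^2 - x, leaving -x^2 + 2·x - 1
  leading term -x^2: subtract (-1)·g(x) = -x^2 + 2·x - 1, leaving 0
The remainder is 0, so f(x) = g(x) · h(x) with h(x) = -x - 1. Hence g | f, i.e. f ∈ (g).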